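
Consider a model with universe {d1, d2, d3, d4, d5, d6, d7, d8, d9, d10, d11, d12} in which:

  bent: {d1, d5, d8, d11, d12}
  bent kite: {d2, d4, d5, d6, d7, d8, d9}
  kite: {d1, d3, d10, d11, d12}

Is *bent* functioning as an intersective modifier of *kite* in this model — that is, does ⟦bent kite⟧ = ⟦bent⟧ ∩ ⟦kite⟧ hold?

⟦bent⟧ ∩ ⟦kite⟧ = {d1, d5, d8, d11, d12} ∩ {d1, d3, d10, d11, d12} = {d1, d11, d12}
Observed ⟦bent kite⟧ = {d2, d4, d5, d6, d7, d8, d9}.
These differ, so the modifier is not intersective in this model.

no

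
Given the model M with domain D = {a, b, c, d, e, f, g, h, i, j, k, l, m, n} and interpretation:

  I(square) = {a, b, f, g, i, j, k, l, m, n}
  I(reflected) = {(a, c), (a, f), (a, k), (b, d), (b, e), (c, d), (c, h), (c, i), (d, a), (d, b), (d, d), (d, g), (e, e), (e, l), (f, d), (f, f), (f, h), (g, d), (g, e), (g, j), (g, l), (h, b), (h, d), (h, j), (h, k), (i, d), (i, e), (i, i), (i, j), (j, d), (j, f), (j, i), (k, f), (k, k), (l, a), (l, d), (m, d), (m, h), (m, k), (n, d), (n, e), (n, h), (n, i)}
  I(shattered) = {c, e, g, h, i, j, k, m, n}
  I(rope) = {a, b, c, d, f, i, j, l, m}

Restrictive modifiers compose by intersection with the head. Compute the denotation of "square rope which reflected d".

⟦which reflected d⟧ = {x : ⟨x, d⟩ ∈ ⟦reflected⟧} = {b, c, d, f, g, h, i, j, l, m, n}
⟦rope⟧ = {a, b, c, d, f, i, j, l, m}
… ∩ ⟦which reflected d⟧ = {a, b, c, d, f, i, j, l, m} ∩ {b, c, d, f, g, h, i, j, l, m, n} = {b, c, d, f, i, j, l, m}
… ∩ ⟦square⟧ = {b, c, d, f, i, j, l, m} ∩ {a, b, f, g, i, j, k, l, m, n} = {b, f, i, j, l, m}
So ⟦square rope which reflected d⟧ = {b, f, i, j, l, m}.

{b, f, i, j, l, m}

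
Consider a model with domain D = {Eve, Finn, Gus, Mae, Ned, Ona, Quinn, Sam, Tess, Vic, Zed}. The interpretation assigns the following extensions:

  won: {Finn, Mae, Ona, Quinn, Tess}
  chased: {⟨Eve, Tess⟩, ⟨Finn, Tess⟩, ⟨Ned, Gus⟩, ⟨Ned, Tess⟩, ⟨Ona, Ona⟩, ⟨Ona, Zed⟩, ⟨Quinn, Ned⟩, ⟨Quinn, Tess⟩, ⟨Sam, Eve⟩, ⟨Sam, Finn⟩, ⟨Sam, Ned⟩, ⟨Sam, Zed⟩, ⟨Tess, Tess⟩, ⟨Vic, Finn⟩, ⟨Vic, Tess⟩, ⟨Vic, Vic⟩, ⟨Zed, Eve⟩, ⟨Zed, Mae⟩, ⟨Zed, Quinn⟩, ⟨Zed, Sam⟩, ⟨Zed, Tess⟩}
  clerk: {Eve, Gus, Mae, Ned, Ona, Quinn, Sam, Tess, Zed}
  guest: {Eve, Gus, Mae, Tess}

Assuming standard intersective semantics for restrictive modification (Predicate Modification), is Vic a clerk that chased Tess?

⟦that chased Tess⟧ = {x : ⟨x, Tess⟩ ∈ ⟦chased⟧} = {Eve, Finn, Ned, Quinn, Tess, Vic, Zed}
⟦clerk⟧ = {Eve, Gus, Mae, Ned, Ona, Quinn, Sam, Tess, Zed}
… ∩ ⟦that chased Tess⟧ = {Eve, Gus, Mae, Ned, Ona, Quinn, Sam, Tess, Zed} ∩ {Eve, Finn, Ned, Quinn, Tess, Vic, Zed} = {Eve, Ned, Quinn, Tess, Zed}
⟦clerk that chased Tess⟧ = {Eve, Ned, Quinn, Tess, Zed}; Vic ∉ this set.

no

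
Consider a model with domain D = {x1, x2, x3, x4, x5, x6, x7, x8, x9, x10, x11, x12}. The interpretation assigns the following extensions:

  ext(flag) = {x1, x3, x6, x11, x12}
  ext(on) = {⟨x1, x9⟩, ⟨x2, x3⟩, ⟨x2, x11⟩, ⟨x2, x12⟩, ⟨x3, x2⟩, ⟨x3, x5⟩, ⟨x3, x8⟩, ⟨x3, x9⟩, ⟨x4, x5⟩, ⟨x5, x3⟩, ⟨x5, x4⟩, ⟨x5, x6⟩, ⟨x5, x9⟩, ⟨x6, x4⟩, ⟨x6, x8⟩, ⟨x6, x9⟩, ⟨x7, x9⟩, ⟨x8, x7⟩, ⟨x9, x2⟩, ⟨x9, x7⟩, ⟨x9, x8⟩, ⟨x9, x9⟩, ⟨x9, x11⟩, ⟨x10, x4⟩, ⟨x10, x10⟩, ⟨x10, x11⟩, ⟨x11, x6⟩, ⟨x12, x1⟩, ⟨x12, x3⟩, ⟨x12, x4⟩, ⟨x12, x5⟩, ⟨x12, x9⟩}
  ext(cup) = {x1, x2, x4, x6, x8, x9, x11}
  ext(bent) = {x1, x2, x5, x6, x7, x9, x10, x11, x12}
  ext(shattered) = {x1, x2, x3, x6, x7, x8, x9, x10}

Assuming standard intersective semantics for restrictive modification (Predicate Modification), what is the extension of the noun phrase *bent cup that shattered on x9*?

⟦that shattered⟧ = ⟦shattered⟧ = {x1, x2, x3, x6, x7, x8, x9, x10}
⟦on x9⟧ = {x : ⟨x, x9⟩ ∈ ⟦on⟧} = {x1, x3, x5, x6, x7, x9, x12}
⟦cup⟧ = {x1, x2, x4, x6, x8, x9, x11}
… ∩ ⟦that shattered⟧ = {x1, x2, x4, x6, x8, x9, x11} ∩ {x1, x2, x3, x6, x7, x8, x9, x10} = {x1, x2, x6, x8, x9}
… ∩ ⟦on x9⟧ = {x1, x2, x6, x8, x9} ∩ {x1, x3, x5, x6, x7, x9, x12} = {x1, x6, x9}
… ∩ ⟦bent⟧ = {x1, x6, x9} ∩ {x1, x2, x5, x6, x7, x9, x10, x11, x12} = {x1, x6, x9}
So ⟦bent cup that shattered on x9⟧ = {x1, x6, x9}.

{x1, x6, x9}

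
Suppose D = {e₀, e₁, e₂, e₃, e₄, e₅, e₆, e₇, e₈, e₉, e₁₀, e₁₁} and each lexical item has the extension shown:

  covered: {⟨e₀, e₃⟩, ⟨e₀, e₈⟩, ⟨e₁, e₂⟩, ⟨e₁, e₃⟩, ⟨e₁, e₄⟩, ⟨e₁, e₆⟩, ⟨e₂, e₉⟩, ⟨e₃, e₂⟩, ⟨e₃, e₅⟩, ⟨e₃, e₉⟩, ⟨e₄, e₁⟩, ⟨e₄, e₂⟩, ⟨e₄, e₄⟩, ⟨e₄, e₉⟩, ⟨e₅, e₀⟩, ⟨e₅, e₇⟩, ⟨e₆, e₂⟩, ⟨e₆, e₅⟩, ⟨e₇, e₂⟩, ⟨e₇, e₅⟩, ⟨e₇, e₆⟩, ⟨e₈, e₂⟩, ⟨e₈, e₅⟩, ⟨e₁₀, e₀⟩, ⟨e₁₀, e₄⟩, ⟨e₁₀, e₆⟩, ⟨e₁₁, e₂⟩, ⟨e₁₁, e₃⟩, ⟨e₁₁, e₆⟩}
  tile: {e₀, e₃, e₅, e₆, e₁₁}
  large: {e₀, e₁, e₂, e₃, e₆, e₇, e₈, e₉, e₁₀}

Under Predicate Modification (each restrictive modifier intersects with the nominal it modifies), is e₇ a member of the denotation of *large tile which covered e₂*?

⟦which covered e₂⟧ = {x : ⟨x, e₂⟩ ∈ ⟦covered⟧} = {e₁, e₃, e₄, e₆, e₇, e₈, e₁₁}
⟦tile⟧ = {e₀, e₃, e₅, e₆, e₁₁}
… ∩ ⟦which covered e₂⟧ = {e₀, e₃, e₅, e₆, e₁₁} ∩ {e₁, e₃, e₄, e₆, e₇, e₈, e₁₁} = {e₃, e₆, e₁₁}
… ∩ ⟦large⟧ = {e₃, e₆, e₁₁} ∩ {e₀, e₁, e₂, e₃, e₆, e₇, e₈, e₉, e₁₀} = {e₃, e₆}
⟦large tile which covered e₂⟧ = {e₃, e₆}; e₇ ∉ this set.

no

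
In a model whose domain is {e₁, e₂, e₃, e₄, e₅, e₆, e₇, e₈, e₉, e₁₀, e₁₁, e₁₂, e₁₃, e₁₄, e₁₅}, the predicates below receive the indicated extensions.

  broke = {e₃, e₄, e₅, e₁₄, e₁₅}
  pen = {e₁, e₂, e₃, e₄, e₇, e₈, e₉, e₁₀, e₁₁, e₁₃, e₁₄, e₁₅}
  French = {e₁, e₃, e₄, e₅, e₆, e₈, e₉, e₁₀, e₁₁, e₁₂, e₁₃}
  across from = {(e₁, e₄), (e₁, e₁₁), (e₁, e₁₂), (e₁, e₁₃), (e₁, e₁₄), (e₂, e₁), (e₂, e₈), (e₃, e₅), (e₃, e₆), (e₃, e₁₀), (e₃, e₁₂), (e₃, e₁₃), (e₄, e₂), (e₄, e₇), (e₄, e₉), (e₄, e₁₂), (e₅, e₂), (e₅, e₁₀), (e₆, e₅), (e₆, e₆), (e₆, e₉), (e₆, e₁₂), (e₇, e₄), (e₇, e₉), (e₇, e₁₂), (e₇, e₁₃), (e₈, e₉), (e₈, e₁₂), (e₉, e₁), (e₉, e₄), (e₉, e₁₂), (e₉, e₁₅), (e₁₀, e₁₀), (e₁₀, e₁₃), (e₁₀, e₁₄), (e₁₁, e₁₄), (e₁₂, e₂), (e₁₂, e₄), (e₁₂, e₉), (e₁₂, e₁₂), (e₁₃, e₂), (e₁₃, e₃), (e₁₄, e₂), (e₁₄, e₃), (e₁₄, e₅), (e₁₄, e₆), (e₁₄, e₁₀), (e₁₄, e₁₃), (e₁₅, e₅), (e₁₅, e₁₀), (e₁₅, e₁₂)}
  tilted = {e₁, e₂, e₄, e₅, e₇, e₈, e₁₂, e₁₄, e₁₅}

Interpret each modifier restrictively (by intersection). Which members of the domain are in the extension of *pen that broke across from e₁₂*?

⟦that broke⟧ = ⟦broke⟧ = {e₃, e₄, e₅, e₁₄, e₁₅}
⟦across from e₁₂⟧ = {x : ⟨x, e₁₂⟩ ∈ ⟦across from⟧} = {e₁, e₃, e₄, e₆, e₇, e₈, e₉, e₁₂, e₁₅}
⟦pen⟧ = {e₁, e₂, e₃, e₄, e₇, e₈, e₉, e₁₀, e₁₁, e₁₃, e₁₄, e₁₅}
… ∩ ⟦that broke⟧ = {e₁, e₂, e₃, e₄, e₇, e₈, e₉, e₁₀, e₁₁, e₁₃, e₁₄, e₁₅} ∩ {e₃, e₄, e₅, e₁₄, e₁₅} = {e₃, e₄, e₁₄, e₁₅}
… ∩ ⟦across from e₁₂⟧ = {e₃, e₄, e₁₄, e₁₅} ∩ {e₁, e₃, e₄, e₆, e₇, e₈, e₉, e₁₂, e₁₅} = {e₃, e₄, e₁₅}
So ⟦pen that broke across from e₁₂⟧ = {e₃, e₄, e₁₅}.

{e₃, e₄, e₁₅}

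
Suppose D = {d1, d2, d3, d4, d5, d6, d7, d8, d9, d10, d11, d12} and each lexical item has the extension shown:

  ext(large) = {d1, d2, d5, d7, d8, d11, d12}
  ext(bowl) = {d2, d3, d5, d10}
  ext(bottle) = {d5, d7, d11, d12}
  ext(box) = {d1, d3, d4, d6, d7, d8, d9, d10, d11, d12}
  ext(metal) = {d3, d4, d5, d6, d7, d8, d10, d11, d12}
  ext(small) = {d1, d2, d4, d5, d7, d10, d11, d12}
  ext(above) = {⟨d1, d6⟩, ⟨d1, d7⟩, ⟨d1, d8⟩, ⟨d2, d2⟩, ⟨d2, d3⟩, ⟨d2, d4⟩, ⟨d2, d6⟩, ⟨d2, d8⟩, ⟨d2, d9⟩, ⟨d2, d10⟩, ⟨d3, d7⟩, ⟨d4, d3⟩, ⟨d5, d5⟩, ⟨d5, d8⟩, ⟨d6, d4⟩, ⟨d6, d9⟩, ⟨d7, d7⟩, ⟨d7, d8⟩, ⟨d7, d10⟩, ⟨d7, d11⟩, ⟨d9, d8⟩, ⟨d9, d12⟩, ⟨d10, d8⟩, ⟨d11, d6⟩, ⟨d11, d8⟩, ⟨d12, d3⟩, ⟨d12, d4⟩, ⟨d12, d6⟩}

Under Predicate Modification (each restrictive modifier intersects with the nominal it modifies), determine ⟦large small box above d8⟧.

{d1, d7, d11}

⟦above d8⟧ = {x : ⟨x, d8⟩ ∈ ⟦above⟧} = {d1, d2, d5, d7, d9, d10, d11}
⟦box⟧ = {d1, d3, d4, d6, d7, d8, d9, d10, d11, d12}
… ∩ ⟦above d8⟧ = {d1, d3, d4, d6, d7, d8, d9, d10, d11, d12} ∩ {d1, d2, d5, d7, d9, d10, d11} = {d1, d7, d9, d10, d11}
… ∩ ⟦large⟧ = {d1, d7, d9, d10, d11} ∩ {d1, d2, d5, d7, d8, d11, d12} = {d1, d7, d11}
… ∩ ⟦small⟧ = {d1, d7, d11} ∩ {d1, d2, d4, d5, d7, d10, d11, d12} = {d1, d7, d11}
So ⟦large small box above d8⟧ = {d1, d7, d11}.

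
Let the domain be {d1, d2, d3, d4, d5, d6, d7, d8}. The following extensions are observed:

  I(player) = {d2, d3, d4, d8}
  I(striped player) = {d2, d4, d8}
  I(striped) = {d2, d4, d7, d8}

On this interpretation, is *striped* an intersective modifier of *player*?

yes

⟦striped⟧ ∩ ⟦player⟧ = {d2, d4, d7, d8} ∩ {d2, d3, d4, d8} = {d2, d4, d8}
Observed ⟦striped player⟧ = {d2, d4, d8}.
These coincide, so the modifier is intersective here.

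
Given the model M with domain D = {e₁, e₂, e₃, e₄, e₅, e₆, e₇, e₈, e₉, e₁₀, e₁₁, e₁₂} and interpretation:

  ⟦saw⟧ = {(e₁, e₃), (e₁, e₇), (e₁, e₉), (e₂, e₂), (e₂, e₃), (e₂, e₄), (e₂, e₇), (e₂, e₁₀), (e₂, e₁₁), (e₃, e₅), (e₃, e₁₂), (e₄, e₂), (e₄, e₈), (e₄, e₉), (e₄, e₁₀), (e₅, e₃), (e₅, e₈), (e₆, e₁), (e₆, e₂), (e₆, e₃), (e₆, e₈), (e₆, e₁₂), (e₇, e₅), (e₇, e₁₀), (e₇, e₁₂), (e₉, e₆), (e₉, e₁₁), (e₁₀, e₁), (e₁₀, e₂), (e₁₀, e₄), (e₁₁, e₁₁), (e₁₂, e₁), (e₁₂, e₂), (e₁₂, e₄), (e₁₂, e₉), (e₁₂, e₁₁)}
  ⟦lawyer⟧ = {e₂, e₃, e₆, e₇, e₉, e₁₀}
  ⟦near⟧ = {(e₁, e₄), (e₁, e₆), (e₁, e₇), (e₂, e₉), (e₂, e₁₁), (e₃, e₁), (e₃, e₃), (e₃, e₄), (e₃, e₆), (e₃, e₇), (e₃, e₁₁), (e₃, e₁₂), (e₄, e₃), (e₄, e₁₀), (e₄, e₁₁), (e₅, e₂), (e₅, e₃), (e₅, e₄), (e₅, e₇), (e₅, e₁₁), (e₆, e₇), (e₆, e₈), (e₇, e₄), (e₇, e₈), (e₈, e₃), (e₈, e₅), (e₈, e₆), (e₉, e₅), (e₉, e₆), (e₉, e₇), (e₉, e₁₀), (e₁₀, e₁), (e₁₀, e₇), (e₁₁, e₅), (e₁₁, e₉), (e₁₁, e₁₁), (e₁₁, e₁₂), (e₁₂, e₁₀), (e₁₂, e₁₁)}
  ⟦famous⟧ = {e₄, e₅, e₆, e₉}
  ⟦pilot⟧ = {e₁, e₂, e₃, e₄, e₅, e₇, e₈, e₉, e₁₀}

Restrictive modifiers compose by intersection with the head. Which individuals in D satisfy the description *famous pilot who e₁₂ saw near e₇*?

⟦who e₁₂ saw⟧ = {x : ⟨e₁₂, x⟩ ∈ ⟦saw⟧} = {e₁, e₂, e₄, e₉, e₁₁}
⟦near e₇⟧ = {x : ⟨x, e₇⟩ ∈ ⟦near⟧} = {e₁, e₃, e₅, e₆, e₉, e₁₀}
⟦pilot⟧ = {e₁, e₂, e₃, e₄, e₅, e₇, e₈, e₉, e₁₀}
… ∩ ⟦who e₁₂ saw⟧ = {e₁, e₂, e₃, e₄, e₅, e₇, e₈, e₉, e₁₀} ∩ {e₁, e₂, e₄, e₉, e₁₁} = {e₁, e₂, e₄, e₉}
… ∩ ⟦near e₇⟧ = {e₁, e₂, e₄, e₉} ∩ {e₁, e₃, e₅, e₆, e₉, e₁₀} = {e₁, e₉}
… ∩ ⟦famous⟧ = {e₁, e₉} ∩ {e₄, e₅, e₆, e₉} = {e₉}
So ⟦famous pilot who e₁₂ saw near e₇⟧ = {e₉}.

{e₉}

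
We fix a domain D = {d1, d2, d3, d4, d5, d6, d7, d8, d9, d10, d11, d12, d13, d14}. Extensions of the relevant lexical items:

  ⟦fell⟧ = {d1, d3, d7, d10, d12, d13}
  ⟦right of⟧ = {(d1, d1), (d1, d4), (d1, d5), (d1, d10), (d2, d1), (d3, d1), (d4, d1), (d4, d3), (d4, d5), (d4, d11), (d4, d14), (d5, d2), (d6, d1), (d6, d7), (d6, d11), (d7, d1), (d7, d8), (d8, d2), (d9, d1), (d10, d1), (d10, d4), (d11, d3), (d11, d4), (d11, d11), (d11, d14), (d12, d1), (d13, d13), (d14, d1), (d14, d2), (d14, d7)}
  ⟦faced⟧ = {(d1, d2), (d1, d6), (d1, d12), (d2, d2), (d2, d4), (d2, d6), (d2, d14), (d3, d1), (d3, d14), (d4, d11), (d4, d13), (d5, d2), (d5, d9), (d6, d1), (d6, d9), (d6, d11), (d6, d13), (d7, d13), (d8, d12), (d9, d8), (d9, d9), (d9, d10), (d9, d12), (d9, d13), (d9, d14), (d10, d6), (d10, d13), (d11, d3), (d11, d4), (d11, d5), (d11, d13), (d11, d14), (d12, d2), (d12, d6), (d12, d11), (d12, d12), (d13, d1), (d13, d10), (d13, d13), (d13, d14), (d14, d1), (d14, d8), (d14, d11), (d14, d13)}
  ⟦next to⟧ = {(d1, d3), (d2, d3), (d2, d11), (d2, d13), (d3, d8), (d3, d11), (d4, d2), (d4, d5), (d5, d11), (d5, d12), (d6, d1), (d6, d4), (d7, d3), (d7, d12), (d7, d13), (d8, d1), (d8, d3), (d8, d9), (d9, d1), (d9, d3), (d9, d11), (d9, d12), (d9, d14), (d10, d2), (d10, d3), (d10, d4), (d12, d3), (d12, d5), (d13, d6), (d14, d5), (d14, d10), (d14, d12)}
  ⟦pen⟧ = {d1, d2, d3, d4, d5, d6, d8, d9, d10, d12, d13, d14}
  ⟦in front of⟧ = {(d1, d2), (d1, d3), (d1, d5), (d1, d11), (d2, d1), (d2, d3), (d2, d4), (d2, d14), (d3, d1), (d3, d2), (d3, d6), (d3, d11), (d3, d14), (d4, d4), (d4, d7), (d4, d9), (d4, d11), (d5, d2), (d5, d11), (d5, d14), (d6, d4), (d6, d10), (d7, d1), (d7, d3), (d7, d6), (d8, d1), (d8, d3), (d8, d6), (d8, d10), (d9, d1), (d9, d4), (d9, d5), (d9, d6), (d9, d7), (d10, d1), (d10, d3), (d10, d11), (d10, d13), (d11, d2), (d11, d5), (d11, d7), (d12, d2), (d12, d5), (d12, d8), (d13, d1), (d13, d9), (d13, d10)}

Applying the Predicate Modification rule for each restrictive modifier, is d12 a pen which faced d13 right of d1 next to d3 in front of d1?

no

⟦which faced d13⟧ = {x : ⟨x, d13⟩ ∈ ⟦faced⟧} = {d4, d6, d7, d9, d10, d11, d13, d14}
⟦right of d1⟧ = {x : ⟨x, d1⟩ ∈ ⟦right of⟧} = {d1, d2, d3, d4, d6, d7, d9, d10, d12, d14}
⟦next to d3⟧ = {x : ⟨x, d3⟩ ∈ ⟦next to⟧} = {d1, d2, d7, d8, d9, d10, d12}
⟦in front of d1⟧ = {x : ⟨x, d1⟩ ∈ ⟦in front of⟧} = {d2, d3, d7, d8, d9, d10, d13}
⟦pen⟧ = {d1, d2, d3, d4, d5, d6, d8, d9, d10, d12, d13, d14}
… ∩ ⟦which faced d13⟧ = {d1, d2, d3, d4, d5, d6, d8, d9, d10, d12, d13, d14} ∩ {d4, d6, d7, d9, d10, d11, d13, d14} = {d4, d6, d9, d10, d13, d14}
… ∩ ⟦right of d1⟧ = {d4, d6, d9, d10, d13, d14} ∩ {d1, d2, d3, d4, d6, d7, d9, d10, d12, d14} = {d4, d6, d9, d10, d14}
… ∩ ⟦next to d3⟧ = {d4, d6, d9, d10, d14} ∩ {d1, d2, d7, d8, d9, d10, d12} = {d9, d10}
… ∩ ⟦in front of d1⟧ = {d9, d10} ∩ {d2, d3, d7, d8, d9, d10, d13} = {d9, d10}
⟦pen which faced d13 right of d1 next to d3 in front of d1⟧ = {d9, d10}; d12 ∉ this set.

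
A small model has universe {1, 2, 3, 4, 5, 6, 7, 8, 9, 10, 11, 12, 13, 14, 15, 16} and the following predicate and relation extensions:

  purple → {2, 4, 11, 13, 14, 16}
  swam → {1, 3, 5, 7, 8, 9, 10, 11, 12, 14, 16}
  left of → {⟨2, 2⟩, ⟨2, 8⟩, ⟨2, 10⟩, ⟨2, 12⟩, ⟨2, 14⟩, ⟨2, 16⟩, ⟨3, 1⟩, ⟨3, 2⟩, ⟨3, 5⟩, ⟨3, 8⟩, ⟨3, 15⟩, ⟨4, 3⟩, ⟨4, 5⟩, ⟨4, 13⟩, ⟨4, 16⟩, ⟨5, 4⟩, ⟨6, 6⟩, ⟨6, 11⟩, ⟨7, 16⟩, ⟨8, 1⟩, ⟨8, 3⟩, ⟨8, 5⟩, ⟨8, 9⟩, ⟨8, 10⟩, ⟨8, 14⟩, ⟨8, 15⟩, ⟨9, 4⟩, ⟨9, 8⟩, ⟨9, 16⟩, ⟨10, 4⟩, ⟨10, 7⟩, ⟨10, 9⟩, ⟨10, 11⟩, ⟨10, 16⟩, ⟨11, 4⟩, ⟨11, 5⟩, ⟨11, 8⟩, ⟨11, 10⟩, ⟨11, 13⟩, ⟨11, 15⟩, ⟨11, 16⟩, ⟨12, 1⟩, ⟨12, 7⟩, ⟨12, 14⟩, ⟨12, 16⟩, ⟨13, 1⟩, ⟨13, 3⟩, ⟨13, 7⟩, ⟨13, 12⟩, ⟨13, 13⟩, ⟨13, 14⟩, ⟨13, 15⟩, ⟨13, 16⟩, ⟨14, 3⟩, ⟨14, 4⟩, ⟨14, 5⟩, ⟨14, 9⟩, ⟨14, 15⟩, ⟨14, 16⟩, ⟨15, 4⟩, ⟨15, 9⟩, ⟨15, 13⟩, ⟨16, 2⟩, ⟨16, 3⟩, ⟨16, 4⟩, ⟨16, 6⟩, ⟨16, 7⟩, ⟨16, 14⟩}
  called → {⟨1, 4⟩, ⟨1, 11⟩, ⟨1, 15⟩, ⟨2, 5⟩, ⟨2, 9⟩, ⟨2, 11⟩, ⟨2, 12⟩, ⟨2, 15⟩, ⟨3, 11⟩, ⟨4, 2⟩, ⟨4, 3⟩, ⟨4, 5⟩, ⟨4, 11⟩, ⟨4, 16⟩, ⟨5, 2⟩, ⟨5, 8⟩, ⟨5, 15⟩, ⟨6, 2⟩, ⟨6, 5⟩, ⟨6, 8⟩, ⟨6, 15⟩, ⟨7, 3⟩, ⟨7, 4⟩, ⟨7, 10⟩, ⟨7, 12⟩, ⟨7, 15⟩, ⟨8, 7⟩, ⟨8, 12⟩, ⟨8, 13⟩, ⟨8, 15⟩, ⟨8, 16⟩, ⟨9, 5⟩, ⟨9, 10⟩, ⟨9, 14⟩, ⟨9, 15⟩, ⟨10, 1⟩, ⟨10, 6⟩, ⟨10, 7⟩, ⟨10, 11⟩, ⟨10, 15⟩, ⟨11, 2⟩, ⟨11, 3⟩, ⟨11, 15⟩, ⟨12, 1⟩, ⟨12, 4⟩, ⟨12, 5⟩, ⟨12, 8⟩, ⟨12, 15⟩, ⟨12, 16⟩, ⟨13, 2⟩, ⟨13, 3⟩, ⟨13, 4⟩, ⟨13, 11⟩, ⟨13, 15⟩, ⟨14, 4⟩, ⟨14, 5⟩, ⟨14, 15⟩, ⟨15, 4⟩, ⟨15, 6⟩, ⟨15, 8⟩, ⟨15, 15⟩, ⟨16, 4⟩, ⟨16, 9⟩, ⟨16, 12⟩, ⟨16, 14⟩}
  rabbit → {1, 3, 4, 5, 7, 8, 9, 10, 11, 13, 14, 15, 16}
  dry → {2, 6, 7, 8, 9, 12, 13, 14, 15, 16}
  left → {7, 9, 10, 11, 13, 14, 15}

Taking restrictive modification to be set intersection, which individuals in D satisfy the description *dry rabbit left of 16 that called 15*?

⟦left of 16⟧ = {x : ⟨x, 16⟩ ∈ ⟦left of⟧} = {2, 4, 7, 9, 10, 11, 12, 13, 14}
⟦that called 15⟧ = {x : ⟨x, 15⟩ ∈ ⟦called⟧} = {1, 2, 5, 6, 7, 8, 9, 10, 11, 12, 13, 14, 15}
⟦rabbit⟧ = {1, 3, 4, 5, 7, 8, 9, 10, 11, 13, 14, 15, 16}
… ∩ ⟦left of 16⟧ = {1, 3, 4, 5, 7, 8, 9, 10, 11, 13, 14, 15, 16} ∩ {2, 4, 7, 9, 10, 11, 12, 13, 14} = {4, 7, 9, 10, 11, 13, 14}
… ∩ ⟦that called 15⟧ = {4, 7, 9, 10, 11, 13, 14} ∩ {1, 2, 5, 6, 7, 8, 9, 10, 11, 12, 13, 14, 15} = {7, 9, 10, 11, 13, 14}
… ∩ ⟦dry⟧ = {7, 9, 10, 11, 13, 14} ∩ {2, 6, 7, 8, 9, 12, 13, 14, 15, 16} = {7, 9, 13, 14}
So ⟦dry rabbit left of 16 that called 15⟧ = {7, 9, 13, 14}.

{7, 9, 13, 14}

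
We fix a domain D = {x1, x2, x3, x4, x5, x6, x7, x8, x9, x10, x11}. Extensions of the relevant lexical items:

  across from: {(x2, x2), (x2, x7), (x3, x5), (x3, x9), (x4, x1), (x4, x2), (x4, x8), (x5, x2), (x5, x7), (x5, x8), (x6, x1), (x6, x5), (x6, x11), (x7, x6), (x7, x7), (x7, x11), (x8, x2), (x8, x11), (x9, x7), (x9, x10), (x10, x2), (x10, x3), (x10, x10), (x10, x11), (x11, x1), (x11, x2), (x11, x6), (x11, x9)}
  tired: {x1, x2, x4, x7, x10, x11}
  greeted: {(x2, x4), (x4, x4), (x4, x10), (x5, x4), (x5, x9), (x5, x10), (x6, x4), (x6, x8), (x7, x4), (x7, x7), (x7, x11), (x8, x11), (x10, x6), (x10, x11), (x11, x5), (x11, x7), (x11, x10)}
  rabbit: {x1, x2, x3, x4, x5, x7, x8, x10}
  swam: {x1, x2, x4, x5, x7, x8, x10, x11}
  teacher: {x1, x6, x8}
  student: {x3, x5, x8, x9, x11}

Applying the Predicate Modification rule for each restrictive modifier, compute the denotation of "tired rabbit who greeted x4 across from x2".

⟦who greeted x4⟧ = {x : ⟨x, x4⟩ ∈ ⟦greeted⟧} = {x2, x4, x5, x6, x7}
⟦across from x2⟧ = {x : ⟨x, x2⟩ ∈ ⟦across from⟧} = {x2, x4, x5, x8, x10, x11}
⟦rabbit⟧ = {x1, x2, x3, x4, x5, x7, x8, x10}
… ∩ ⟦who greeted x4⟧ = {x1, x2, x3, x4, x5, x7, x8, x10} ∩ {x2, x4, x5, x6, x7} = {x2, x4, x5, x7}
… ∩ ⟦across from x2⟧ = {x2, x4, x5, x7} ∩ {x2, x4, x5, x8, x10, x11} = {x2, x4, x5}
… ∩ ⟦tired⟧ = {x2, x4, x5} ∩ {x1, x2, x4, x7, x10, x11} = {x2, x4}
So ⟦tired rabbit who greeted x4 across from x2⟧ = {x2, x4}.

{x2, x4}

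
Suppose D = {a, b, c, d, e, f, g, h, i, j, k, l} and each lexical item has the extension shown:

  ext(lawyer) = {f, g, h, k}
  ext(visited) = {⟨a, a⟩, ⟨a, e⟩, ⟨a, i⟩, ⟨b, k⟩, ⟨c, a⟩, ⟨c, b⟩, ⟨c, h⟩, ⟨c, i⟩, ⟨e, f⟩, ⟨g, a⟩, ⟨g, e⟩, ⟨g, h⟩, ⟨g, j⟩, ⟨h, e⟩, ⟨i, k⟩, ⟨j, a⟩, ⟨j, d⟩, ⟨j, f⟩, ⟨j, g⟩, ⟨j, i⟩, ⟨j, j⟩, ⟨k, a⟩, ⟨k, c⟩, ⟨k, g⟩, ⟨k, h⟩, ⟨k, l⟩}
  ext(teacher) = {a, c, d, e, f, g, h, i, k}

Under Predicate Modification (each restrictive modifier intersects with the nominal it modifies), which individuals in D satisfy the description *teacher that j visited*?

⟦that j visited⟧ = {x : ⟨j, x⟩ ∈ ⟦visited⟧} = {a, d, f, g, i, j}
⟦teacher⟧ = {a, c, d, e, f, g, h, i, k}
… ∩ ⟦that j visited⟧ = {a, c, d, e, f, g, h, i, k} ∩ {a, d, f, g, i, j} = {a, d, f, g, i}
So ⟦teacher that j visited⟧ = {a, d, f, g, i}.

{a, d, f, g, i}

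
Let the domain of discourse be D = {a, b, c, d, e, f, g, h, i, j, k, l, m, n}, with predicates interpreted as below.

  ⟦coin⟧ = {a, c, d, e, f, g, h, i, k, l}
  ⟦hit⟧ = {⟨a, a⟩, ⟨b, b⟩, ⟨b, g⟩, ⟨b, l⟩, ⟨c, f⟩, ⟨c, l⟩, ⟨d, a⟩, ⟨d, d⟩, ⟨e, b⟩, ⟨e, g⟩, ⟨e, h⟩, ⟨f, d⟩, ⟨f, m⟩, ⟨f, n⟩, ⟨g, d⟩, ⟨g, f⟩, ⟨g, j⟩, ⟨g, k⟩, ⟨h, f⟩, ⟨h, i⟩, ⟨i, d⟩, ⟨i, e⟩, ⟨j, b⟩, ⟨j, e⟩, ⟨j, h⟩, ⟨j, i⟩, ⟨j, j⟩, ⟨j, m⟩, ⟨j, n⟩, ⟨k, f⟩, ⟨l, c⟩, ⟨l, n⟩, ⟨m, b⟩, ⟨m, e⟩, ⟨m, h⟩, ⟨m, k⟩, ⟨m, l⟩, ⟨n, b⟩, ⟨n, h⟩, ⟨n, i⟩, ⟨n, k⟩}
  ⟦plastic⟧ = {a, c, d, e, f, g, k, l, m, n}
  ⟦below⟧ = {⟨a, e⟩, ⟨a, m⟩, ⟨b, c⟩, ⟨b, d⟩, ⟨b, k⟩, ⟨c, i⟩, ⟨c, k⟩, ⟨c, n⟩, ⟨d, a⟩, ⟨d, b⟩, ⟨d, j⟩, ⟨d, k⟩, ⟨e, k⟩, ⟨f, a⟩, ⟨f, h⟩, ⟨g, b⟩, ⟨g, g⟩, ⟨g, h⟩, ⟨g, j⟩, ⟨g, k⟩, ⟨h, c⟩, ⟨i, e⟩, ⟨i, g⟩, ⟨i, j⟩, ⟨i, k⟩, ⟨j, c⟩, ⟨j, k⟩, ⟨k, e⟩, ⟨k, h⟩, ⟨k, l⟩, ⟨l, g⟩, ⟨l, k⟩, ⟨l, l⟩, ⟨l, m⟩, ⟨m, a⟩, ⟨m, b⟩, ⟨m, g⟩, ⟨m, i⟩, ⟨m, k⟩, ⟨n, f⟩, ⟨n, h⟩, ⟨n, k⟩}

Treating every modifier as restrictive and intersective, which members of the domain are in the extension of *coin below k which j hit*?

⟦below k⟧ = {x : ⟨x, k⟩ ∈ ⟦below⟧} = {b, c, d, e, g, i, j, l, m, n}
⟦which j hit⟧ = {x : ⟨j, x⟩ ∈ ⟦hit⟧} = {b, e, h, i, j, m, n}
⟦coin⟧ = {a, c, d, e, f, g, h, i, k, l}
… ∩ ⟦below k⟧ = {a, c, d, e, f, g, h, i, k, l} ∩ {b, c, d, e, g, i, j, l, m, n} = {c, d, e, g, i, l}
… ∩ ⟦which j hit⟧ = {c, d, e, g, i, l} ∩ {b, e, h, i, j, m, n} = {e, i}
So ⟦coin below k which j hit⟧ = {e, i}.

{e, i}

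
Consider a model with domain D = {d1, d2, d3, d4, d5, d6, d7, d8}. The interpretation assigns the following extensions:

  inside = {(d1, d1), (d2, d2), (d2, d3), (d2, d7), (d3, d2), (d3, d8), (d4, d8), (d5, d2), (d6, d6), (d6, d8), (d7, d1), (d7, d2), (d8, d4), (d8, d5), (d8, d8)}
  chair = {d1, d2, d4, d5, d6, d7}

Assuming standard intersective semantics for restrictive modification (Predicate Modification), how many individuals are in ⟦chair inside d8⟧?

2

⟦inside d8⟧ = {x : ⟨x, d8⟩ ∈ ⟦inside⟧} = {d3, d4, d6, d8}
⟦chair⟧ = {d1, d2, d4, d5, d6, d7}
… ∩ ⟦inside d8⟧ = {d1, d2, d4, d5, d6, d7} ∩ {d3, d4, d6, d8} = {d4, d6}
⟦chair inside d8⟧ = {d4, d6}, so the cardinality is 2.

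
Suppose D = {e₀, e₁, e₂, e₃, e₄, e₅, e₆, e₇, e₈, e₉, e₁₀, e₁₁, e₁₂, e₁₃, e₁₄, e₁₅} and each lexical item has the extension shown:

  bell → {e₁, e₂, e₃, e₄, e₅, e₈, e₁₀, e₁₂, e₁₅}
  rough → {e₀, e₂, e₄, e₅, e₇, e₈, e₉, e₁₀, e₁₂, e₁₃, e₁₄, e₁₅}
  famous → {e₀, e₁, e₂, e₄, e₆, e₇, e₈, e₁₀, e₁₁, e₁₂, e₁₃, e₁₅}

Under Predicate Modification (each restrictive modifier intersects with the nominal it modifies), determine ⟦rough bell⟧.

⟦bell⟧ = {e₁, e₂, e₃, e₄, e₅, e₈, e₁₀, e₁₂, e₁₅}
… ∩ ⟦rough⟧ = {e₁, e₂, e₃, e₄, e₅, e₈, e₁₀, e₁₂, e₁₅} ∩ {e₀, e₂, e₄, e₅, e₇, e₈, e₉, e₁₀, e₁₂, e₁₃, e₁₄, e₁₅} = {e₂, e₄, e₅, e₈, e₁₀, e₁₂, e₁₅}
So ⟦rough bell⟧ = {e₂, e₄, e₅, e₈, e₁₀, e₁₂, e₁₅}.

{e₂, e₄, e₅, e₈, e₁₀, e₁₂, e₁₅}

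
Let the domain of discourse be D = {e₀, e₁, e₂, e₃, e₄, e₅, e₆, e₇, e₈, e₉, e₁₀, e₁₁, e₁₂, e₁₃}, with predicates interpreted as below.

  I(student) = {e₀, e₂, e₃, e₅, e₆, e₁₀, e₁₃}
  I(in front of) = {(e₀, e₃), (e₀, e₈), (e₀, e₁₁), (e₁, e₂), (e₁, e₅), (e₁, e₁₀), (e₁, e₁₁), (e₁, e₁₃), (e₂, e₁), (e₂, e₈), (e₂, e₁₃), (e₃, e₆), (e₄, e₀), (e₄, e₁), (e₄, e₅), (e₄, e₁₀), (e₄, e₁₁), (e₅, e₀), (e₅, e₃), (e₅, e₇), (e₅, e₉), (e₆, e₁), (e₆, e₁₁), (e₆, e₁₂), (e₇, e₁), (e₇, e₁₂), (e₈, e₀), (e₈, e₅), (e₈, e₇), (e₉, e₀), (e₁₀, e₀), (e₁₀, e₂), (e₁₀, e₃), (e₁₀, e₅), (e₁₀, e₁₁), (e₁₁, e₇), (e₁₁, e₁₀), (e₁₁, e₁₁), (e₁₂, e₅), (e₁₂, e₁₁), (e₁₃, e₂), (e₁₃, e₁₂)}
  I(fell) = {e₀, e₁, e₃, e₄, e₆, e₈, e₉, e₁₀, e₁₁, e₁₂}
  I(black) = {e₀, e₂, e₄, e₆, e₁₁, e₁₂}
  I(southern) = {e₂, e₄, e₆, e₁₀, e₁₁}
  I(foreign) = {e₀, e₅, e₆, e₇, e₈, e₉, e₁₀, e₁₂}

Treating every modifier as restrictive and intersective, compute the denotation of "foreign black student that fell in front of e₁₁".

{e₀, e₆}

⟦that fell⟧ = ⟦fell⟧ = {e₀, e₁, e₃, e₄, e₆, e₈, e₉, e₁₀, e₁₁, e₁₂}
⟦in front of e₁₁⟧ = {x : ⟨x, e₁₁⟩ ∈ ⟦in front of⟧} = {e₀, e₁, e₄, e₆, e₁₀, e₁₁, e₁₂}
⟦student⟧ = {e₀, e₂, e₃, e₅, e₆, e₁₀, e₁₃}
… ∩ ⟦that fell⟧ = {e₀, e₂, e₃, e₅, e₆, e₁₀, e₁₃} ∩ {e₀, e₁, e₃, e₄, e₆, e₈, e₉, e₁₀, e₁₁, e₁₂} = {e₀, e₃, e₆, e₁₀}
… ∩ ⟦in front of e₁₁⟧ = {e₀, e₃, e₆, e₁₀} ∩ {e₀, e₁, e₄, e₆, e₁₀, e₁₁, e₁₂} = {e₀, e₆, e₁₀}
… ∩ ⟦foreign⟧ = {e₀, e₆, e₁₀} ∩ {e₀, e₅, e₆, e₇, e₈, e₉, e₁₀, e₁₂} = {e₀, e₆, e₁₀}
… ∩ ⟦black⟧ = {e₀, e₆, e₁₀} ∩ {e₀, e₂, e₄, e₆, e₁₁, e₁₂} = {e₀, e₆}
So ⟦foreign black student that fell in front of e₁₁⟧ = {e₀, e₆}.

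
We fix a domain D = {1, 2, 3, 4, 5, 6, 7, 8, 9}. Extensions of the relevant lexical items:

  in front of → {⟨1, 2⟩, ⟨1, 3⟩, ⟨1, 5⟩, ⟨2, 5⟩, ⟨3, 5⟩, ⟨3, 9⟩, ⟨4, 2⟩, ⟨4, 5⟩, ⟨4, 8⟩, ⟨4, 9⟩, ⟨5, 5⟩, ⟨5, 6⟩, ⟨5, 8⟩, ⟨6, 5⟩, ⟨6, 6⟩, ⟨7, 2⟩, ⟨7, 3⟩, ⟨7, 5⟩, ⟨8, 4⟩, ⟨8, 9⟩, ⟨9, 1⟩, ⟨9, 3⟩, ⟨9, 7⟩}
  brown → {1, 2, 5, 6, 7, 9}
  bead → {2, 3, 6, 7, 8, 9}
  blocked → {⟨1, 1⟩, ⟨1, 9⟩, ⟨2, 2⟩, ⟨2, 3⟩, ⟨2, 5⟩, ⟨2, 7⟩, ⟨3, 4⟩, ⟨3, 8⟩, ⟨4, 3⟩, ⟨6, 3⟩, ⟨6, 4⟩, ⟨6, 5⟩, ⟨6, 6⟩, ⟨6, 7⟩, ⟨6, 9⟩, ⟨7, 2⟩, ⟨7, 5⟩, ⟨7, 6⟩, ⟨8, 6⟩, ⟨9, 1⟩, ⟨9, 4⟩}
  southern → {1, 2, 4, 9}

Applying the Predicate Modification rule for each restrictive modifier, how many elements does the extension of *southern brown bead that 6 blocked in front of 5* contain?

0

⟦that 6 blocked⟧ = {x : ⟨6, x⟩ ∈ ⟦blocked⟧} = {3, 4, 5, 6, 7, 9}
⟦in front of 5⟧ = {x : ⟨x, 5⟩ ∈ ⟦in front of⟧} = {1, 2, 3, 4, 5, 6, 7}
⟦bead⟧ = {2, 3, 6, 7, 8, 9}
… ∩ ⟦that 6 blocked⟧ = {2, 3, 6, 7, 8, 9} ∩ {3, 4, 5, 6, 7, 9} = {3, 6, 7, 9}
… ∩ ⟦in front of 5⟧ = {3, 6, 7, 9} ∩ {1, 2, 3, 4, 5, 6, 7} = {3, 6, 7}
… ∩ ⟦southern⟧ = {3, 6, 7} ∩ {1, 2, 4, 9} = ∅
… ∩ ⟦brown⟧ = ∅ ∩ {1, 2, 5, 6, 7, 9} = ∅
⟦southern brown bead that 6 blocked in front of 5⟧ = ∅, so the cardinality is 0.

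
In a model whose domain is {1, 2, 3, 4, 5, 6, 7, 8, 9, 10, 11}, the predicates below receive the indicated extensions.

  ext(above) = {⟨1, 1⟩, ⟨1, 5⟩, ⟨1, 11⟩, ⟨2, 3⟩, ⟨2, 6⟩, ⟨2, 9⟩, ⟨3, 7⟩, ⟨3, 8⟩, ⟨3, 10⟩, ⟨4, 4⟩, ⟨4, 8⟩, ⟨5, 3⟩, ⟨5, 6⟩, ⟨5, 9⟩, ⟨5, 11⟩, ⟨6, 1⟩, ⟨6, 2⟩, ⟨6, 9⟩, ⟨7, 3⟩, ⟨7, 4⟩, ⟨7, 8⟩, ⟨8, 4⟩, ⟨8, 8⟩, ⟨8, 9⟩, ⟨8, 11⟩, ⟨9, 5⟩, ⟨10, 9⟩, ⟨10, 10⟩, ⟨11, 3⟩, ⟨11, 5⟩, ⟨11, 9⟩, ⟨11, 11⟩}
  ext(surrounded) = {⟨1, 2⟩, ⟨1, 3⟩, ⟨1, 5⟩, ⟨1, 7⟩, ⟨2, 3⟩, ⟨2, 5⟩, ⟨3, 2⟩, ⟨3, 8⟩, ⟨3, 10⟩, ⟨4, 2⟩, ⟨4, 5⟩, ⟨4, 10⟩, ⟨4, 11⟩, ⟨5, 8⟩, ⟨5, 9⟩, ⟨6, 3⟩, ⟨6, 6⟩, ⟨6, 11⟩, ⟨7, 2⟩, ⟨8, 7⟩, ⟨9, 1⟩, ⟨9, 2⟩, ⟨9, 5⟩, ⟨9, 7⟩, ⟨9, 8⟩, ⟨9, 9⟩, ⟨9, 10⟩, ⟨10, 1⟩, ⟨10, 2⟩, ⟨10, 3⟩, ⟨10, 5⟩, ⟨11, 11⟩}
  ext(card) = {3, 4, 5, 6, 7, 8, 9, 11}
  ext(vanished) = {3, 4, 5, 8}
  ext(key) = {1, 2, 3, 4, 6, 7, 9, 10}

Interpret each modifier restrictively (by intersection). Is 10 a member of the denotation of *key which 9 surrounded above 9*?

yes

⟦which 9 surrounded⟧ = {x : ⟨9, x⟩ ∈ ⟦surrounded⟧} = {1, 2, 5, 7, 8, 9, 10}
⟦above 9⟧ = {x : ⟨x, 9⟩ ∈ ⟦above⟧} = {2, 5, 6, 8, 10, 11}
⟦key⟧ = {1, 2, 3, 4, 6, 7, 9, 10}
… ∩ ⟦which 9 surrounded⟧ = {1, 2, 3, 4, 6, 7, 9, 10} ∩ {1, 2, 5, 7, 8, 9, 10} = {1, 2, 7, 9, 10}
… ∩ ⟦above 9⟧ = {1, 2, 7, 9, 10} ∩ {2, 5, 6, 8, 10, 11} = {2, 10}
⟦key which 9 surrounded above 9⟧ = {2, 10}; 10 ∈ this set.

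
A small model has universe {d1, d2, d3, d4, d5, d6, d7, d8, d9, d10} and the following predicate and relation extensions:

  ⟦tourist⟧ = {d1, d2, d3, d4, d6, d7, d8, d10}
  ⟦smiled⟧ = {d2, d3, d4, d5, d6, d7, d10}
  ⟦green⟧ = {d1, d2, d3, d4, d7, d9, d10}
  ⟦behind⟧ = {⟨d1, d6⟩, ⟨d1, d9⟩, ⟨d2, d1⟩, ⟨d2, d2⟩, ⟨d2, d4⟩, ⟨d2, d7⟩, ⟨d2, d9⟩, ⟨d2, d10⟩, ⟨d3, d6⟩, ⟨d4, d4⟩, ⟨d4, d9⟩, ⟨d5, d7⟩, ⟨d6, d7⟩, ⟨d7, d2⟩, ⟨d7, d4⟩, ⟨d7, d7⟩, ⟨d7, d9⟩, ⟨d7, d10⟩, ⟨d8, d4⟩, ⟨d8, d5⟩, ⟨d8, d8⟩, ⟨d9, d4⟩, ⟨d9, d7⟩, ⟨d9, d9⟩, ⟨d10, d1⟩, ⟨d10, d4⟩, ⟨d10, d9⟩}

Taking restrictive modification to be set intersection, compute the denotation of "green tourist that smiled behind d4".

⟦that smiled⟧ = ⟦smiled⟧ = {d2, d3, d4, d5, d6, d7, d10}
⟦behind d4⟧ = {x : ⟨x, d4⟩ ∈ ⟦behind⟧} = {d2, d4, d7, d8, d9, d10}
⟦tourist⟧ = {d1, d2, d3, d4, d6, d7, d8, d10}
… ∩ ⟦that smiled⟧ = {d1, d2, d3, d4, d6, d7, d8, d10} ∩ {d2, d3, d4, d5, d6, d7, d10} = {d2, d3, d4, d6, d7, d10}
… ∩ ⟦behind d4⟧ = {d2, d3, d4, d6, d7, d10} ∩ {d2, d4, d7, d8, d9, d10} = {d2, d4, d7, d10}
… ∩ ⟦green⟧ = {d2, d4, d7, d10} ∩ {d1, d2, d3, d4, d7, d9, d10} = {d2, d4, d7, d10}
So ⟦green tourist that smiled behind d4⟧ = {d2, d4, d7, d10}.

{d2, d4, d7, d10}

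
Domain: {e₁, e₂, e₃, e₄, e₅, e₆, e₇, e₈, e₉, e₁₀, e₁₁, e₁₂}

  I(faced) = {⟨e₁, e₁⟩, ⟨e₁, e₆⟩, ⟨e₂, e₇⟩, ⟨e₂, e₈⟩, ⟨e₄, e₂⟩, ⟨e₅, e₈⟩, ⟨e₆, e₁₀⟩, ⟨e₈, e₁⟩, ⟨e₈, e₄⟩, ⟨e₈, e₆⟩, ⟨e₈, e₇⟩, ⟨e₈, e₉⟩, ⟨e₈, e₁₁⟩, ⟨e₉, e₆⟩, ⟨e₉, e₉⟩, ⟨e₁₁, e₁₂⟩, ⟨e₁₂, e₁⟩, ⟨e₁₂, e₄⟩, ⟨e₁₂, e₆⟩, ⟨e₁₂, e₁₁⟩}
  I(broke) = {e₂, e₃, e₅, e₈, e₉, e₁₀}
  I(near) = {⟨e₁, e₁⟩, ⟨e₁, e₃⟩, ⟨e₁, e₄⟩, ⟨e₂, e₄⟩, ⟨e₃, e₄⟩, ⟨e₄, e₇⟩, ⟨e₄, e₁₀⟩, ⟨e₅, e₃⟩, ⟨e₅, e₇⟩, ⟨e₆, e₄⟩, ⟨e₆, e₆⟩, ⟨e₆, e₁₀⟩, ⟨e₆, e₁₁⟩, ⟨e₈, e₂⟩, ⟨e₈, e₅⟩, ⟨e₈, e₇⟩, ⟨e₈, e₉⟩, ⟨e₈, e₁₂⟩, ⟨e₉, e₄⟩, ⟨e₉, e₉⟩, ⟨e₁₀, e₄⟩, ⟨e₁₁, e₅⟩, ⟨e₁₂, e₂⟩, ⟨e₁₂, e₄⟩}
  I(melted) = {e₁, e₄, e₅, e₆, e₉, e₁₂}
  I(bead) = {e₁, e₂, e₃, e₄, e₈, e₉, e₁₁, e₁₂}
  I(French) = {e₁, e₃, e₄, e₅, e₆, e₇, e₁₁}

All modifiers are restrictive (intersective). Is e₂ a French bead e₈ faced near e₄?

⟦e₈ faced⟧ = {x : ⟨e₈, x⟩ ∈ ⟦faced⟧} = {e₁, e₄, e₆, e₇, e₉, e₁₁}
⟦near e₄⟧ = {x : ⟨x, e₄⟩ ∈ ⟦near⟧} = {e₁, e₂, e₃, e₆, e₉, e₁₀, e₁₂}
⟦bead⟧ = {e₁, e₂, e₃, e₄, e₈, e₉, e₁₁, e₁₂}
… ∩ ⟦e₈ faced⟧ = {e₁, e₂, e₃, e₄, e₈, e₉, e₁₁, e₁₂} ∩ {e₁, e₄, e₆, e₇, e₉, e₁₁} = {e₁, e₄, e₉, e₁₁}
… ∩ ⟦near e₄⟧ = {e₁, e₄, e₉, e₁₁} ∩ {e₁, e₂, e₃, e₆, e₉, e₁₀, e₁₂} = {e₁, e₉}
… ∩ ⟦French⟧ = {e₁, e₉} ∩ {e₁, e₃, e₄, e₅, e₆, e₇, e₁₁} = {e₁}
⟦French bead e₈ faced near e₄⟧ = {e₁}; e₂ ∉ this set.

no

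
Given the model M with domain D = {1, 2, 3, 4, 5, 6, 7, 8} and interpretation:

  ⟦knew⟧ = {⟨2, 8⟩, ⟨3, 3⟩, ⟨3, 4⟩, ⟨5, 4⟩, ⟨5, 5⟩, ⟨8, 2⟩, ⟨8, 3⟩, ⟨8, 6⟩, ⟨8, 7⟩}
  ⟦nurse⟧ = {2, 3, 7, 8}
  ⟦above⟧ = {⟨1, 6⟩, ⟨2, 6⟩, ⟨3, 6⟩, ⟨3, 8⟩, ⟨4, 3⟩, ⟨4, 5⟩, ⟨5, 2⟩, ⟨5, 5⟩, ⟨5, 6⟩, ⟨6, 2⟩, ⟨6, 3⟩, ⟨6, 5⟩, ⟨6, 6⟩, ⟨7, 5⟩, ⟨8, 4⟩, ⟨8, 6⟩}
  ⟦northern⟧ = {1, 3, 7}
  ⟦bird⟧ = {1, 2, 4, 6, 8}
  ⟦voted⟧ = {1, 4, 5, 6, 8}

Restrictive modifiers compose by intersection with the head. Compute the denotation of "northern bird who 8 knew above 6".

∅

⟦who 8 knew⟧ = {x : ⟨8, x⟩ ∈ ⟦knew⟧} = {2, 3, 6, 7}
⟦above 6⟧ = {x : ⟨x, 6⟩ ∈ ⟦above⟧} = {1, 2, 3, 5, 6, 8}
⟦bird⟧ = {1, 2, 4, 6, 8}
… ∩ ⟦who 8 knew⟧ = {1, 2, 4, 6, 8} ∩ {2, 3, 6, 7} = {2, 6}
… ∩ ⟦above 6⟧ = {2, 6} ∩ {1, 2, 3, 5, 6, 8} = {2, 6}
… ∩ ⟦northern⟧ = {2, 6} ∩ {1, 3, 7} = ∅
So ⟦northern bird who 8 knew above 6⟧ = ∅.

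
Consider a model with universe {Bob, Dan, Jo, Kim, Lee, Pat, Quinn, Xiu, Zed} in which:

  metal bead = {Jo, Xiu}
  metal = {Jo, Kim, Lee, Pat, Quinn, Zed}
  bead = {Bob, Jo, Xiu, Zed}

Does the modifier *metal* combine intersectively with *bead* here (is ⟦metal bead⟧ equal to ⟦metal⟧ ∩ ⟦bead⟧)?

⟦metal⟧ ∩ ⟦bead⟧ = {Jo, Kim, Lee, Pat, Quinn, Zed} ∩ {Bob, Jo, Xiu, Zed} = {Jo, Zed}
Observed ⟦metal bead⟧ = {Jo, Xiu}.
These differ, so the modifier is not intersective in this model.

no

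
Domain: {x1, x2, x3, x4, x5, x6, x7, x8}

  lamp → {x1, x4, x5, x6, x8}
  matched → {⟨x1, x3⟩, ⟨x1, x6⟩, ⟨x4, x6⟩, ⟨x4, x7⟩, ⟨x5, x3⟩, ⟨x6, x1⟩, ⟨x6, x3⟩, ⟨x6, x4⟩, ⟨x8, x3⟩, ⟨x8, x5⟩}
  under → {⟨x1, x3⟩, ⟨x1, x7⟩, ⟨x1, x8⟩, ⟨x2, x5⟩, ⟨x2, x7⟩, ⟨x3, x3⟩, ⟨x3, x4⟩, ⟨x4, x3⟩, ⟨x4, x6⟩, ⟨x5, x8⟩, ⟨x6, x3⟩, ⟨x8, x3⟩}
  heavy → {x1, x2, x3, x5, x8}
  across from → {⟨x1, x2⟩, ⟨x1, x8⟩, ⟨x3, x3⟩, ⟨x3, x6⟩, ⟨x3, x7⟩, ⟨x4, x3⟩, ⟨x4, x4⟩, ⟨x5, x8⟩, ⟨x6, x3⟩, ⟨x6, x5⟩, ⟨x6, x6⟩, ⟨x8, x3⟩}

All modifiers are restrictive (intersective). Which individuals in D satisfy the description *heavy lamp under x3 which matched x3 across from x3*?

{x8}

⟦under x3⟧ = {x : ⟨x, x3⟩ ∈ ⟦under⟧} = {x1, x3, x4, x6, x8}
⟦which matched x3⟧ = {x : ⟨x, x3⟩ ∈ ⟦matched⟧} = {x1, x5, x6, x8}
⟦across from x3⟧ = {x : ⟨x, x3⟩ ∈ ⟦across from⟧} = {x3, x4, x6, x8}
⟦lamp⟧ = {x1, x4, x5, x6, x8}
… ∩ ⟦under x3⟧ = {x1, x4, x5, x6, x8} ∩ {x1, x3, x4, x6, x8} = {x1, x4, x6, x8}
… ∩ ⟦which matched x3⟧ = {x1, x4, x6, x8} ∩ {x1, x5, x6, x8} = {x1, x6, x8}
… ∩ ⟦across from x3⟧ = {x1, x6, x8} ∩ {x3, x4, x6, x8} = {x6, x8}
… ∩ ⟦heavy⟧ = {x6, x8} ∩ {x1, x2, x3, x5, x8} = {x8}
So ⟦heavy lamp under x3 which matched x3 across from x3⟧ = {x8}.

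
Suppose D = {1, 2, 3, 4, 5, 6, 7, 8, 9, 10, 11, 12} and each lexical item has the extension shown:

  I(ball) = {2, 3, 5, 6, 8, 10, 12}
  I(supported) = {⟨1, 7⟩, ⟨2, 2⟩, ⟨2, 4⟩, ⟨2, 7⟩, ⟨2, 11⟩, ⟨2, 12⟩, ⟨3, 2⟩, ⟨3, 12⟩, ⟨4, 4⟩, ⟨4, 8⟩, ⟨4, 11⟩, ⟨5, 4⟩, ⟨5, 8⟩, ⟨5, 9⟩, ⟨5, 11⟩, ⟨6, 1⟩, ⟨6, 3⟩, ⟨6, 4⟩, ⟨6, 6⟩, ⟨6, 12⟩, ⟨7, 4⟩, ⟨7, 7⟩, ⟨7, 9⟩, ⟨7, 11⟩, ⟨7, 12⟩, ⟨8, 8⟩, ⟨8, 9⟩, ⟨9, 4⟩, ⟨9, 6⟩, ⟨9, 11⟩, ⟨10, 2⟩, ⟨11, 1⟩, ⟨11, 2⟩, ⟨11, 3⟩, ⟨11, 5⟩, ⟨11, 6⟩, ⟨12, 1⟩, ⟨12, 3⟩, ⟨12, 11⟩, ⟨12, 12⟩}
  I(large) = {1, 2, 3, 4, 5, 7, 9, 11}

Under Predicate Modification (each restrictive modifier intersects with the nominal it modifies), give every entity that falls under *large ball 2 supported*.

{2}

⟦2 supported⟧ = {x : ⟨2, x⟩ ∈ ⟦supported⟧} = {2, 4, 7, 11, 12}
⟦ball⟧ = {2, 3, 5, 6, 8, 10, 12}
… ∩ ⟦2 supported⟧ = {2, 3, 5, 6, 8, 10, 12} ∩ {2, 4, 7, 11, 12} = {2, 12}
… ∩ ⟦large⟧ = {2, 12} ∩ {1, 2, 3, 4, 5, 7, 9, 11} = {2}
So ⟦large ball 2 supported⟧ = {2}.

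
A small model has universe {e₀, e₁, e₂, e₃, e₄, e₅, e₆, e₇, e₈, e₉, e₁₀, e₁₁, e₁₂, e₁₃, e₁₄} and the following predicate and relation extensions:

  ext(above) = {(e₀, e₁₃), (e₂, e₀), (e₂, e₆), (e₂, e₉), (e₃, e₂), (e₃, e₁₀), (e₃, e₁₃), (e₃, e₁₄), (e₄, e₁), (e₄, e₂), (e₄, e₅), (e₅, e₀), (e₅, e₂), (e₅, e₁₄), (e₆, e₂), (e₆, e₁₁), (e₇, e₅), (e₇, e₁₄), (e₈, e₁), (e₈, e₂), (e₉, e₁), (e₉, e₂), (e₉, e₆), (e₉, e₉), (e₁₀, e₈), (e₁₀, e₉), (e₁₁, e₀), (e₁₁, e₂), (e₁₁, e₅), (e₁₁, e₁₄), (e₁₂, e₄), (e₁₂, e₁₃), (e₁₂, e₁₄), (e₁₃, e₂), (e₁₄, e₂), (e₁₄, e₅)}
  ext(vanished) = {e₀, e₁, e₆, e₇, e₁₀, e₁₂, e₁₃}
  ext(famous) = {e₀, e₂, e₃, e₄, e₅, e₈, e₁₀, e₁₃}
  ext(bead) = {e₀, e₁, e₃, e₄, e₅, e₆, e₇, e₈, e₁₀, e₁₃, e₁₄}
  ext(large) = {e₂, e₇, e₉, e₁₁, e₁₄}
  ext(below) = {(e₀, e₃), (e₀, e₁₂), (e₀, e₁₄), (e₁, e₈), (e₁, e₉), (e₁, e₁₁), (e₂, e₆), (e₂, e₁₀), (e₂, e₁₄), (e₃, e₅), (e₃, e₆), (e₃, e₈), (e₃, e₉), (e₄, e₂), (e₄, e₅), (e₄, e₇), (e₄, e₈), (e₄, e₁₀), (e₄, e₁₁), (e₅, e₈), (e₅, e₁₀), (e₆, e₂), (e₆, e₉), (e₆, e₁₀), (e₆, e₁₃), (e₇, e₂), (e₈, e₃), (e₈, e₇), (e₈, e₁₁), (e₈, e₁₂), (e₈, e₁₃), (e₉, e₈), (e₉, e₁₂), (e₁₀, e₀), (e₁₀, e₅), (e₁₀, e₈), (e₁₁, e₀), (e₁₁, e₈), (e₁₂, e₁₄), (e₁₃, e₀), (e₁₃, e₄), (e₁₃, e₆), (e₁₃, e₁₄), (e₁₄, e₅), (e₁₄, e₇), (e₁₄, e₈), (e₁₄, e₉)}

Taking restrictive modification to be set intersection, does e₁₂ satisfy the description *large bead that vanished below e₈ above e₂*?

⟦that vanished⟧ = ⟦vanished⟧ = {e₀, e₁, e₆, e₇, e₁₀, e₁₂, e₁₃}
⟦below e₈⟧ = {x : ⟨x, e₈⟩ ∈ ⟦below⟧} = {e₁, e₃, e₄, e₅, e₉, e₁₀, e₁₁, e₁₄}
⟦above e₂⟧ = {x : ⟨x, e₂⟩ ∈ ⟦above⟧} = {e₃, e₄, e₅, e₆, e₈, e₉, e₁₁, e₁₃, e₁₄}
⟦bead⟧ = {e₀, e₁, e₃, e₄, e₅, e₆, e₇, e₈, e₁₀, e₁₃, e₁₄}
… ∩ ⟦that vanished⟧ = {e₀, e₁, e₃, e₄, e₅, e₆, e₇, e₈, e₁₀, e₁₃, e₁₄} ∩ {e₀, e₁, e₆, e₇, e₁₀, e₁₂, e₁₃} = {e₀, e₁, e₆, e₇, e₁₀, e₁₃}
… ∩ ⟦below e₈⟧ = {e₀, e₁, e₆, e₇, e₁₀, e₁₃} ∩ {e₁, e₃, e₄, e₅, e₉, e₁₀, e₁₁, e₁₄} = {e₁, e₁₀}
… ∩ ⟦above e₂⟧ = {e₁, e₁₀} ∩ {e₃, e₄, e₅, e₆, e₈, e₉, e₁₁, e₁₃, e₁₄} = ∅
… ∩ ⟦large⟧ = ∅ ∩ {e₂, e₇, e₉, e₁₁, e₁₄} = ∅
⟦large bead that vanished below e₈ above e₂⟧ = ∅; e₁₂ ∉ this set.

no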